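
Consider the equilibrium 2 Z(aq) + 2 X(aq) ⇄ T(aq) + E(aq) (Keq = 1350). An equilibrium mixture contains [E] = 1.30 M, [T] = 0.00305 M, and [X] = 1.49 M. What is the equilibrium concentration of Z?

[Z] = 0.00115 M

At equilibrium, Keq = [T]·[E] / ([Z]²·[X]²) = 1350.
(0.00305)·(1.30) / (([Z])²·(1.49)²) = 1350
[Z]² = 1.32×10⁻⁶ ⇒ [Z] = 0.00115 M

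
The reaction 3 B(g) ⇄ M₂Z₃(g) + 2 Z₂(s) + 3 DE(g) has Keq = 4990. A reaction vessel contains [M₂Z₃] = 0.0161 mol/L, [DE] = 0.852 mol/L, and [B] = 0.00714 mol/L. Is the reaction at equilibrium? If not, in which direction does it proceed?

(Z₂ is a pure solid — omitted from Q.)
Q = [M₂Z₃]·[DE]³ / [B]³ = (0.0161)·(0.852)³ / (0.00714)³ = 27400
Q = 27400 > Keq = 4990, so the reverse reaction proceeds.

reverse (toward reactants)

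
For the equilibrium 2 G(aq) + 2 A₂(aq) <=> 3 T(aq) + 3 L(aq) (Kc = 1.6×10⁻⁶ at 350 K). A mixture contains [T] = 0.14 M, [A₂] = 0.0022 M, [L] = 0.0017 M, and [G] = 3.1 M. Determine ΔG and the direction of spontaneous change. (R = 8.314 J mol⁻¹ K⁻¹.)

ΔG = -4.97 kJ/mol; the forward reaction is spontaneous

Qc = [T]³·[L]³ / ([G]²·[A₂]²) = (0.14)³·(0.0017)³ / ((3.1)²·(0.0022)²) = 2.90×10⁻⁷
ΔG = RT ln(Qc/Kc) = (8.314 J mol⁻¹ K⁻¹)(350 K) × ln(2.90×10⁻⁷/1.6×10⁻⁶)
   = (2.910 kJ/mol)(-1.708) = -4.97 kJ/mol
ΔG < 0, so the forward reaction is spontaneous (proceeds forward).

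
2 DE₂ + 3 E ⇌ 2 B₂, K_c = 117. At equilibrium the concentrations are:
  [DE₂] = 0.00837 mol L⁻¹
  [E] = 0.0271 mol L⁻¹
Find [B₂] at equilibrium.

[B₂] = 4.04×10⁻⁴ mol L⁻¹

At equilibrium, K_c = [B₂]² / ([DE₂]²·[E]³) = 117.
([B₂])² / ((0.00837)²·(0.0271)³) = 117
[B₂]² = 1.63×10⁻⁷ ⇒ [B₂] = 4.04×10⁻⁴ mol L⁻¹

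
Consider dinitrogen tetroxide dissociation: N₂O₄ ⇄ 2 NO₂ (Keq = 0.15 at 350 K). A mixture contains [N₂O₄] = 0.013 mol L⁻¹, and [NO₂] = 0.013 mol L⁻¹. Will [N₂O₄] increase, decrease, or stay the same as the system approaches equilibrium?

decrease

Q = [NO₂]² / [N₂O₄] = (0.013)² / (0.013) = 0.013
Q = 0.013 < Keq = 0.15: net forward reaction.
N₂O₄ is a reactant, so it decreases.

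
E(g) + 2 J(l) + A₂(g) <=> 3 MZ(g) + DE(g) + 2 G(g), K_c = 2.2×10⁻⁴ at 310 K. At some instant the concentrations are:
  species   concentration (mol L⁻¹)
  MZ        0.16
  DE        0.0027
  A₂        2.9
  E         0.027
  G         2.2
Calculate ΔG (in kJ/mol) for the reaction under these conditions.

(J is a pure liquid — omitted from Q_c.)
Q_c = [MZ]³·[DE]·[G]² / ([E]·[A₂]) = (0.16)³·(0.0027)·(2.2)² / ((0.027)·(2.9)) = 6.84×10⁻⁴
ΔG = RT ln(Q_c/K_c) = (8.314 J mol⁻¹ K⁻¹)(310 K) × ln(6.84×10⁻⁴/2.2×10⁻⁴)
   = (2.577 kJ/mol)(1.134) = 2.92 kJ/mol
ΔG > 0, so the forward reaction is non-spontaneous (proceeds in reverse).

ΔG = 2.92 kJ/mol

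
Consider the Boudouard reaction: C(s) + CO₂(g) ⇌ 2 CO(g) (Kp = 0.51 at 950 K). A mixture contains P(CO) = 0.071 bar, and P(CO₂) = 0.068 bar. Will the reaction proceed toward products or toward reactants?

to the right

(C is a pure solid — omitted from Qp.)
Qp = P(CO)² / P(CO₂) = (0.071)² / (0.068) = 0.074
Qp = 0.074 < Kp = 0.51, so the forward reaction proceeds.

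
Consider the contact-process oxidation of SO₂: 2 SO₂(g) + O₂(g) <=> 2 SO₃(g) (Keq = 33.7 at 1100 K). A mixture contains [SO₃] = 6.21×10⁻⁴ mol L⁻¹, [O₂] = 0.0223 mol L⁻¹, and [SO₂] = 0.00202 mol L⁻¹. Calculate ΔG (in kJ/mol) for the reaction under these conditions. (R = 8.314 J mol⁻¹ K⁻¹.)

ΔG = -19.0 kJ/mol

Q = [SO₃]² / ([SO₂]²·[O₂]) = (6.21×10⁻⁴)² / ((0.00202)²·(0.0223)) = 4.24
ΔG = RT ln(Q/Keq) = (8.314 J mol⁻¹ K⁻¹)(1100 K) × ln(4.24/33.7)
   = (9.145 kJ/mol)(-2.073) = -19.0 kJ/mol
ΔG < 0, so the forward reaction is spontaneous (proceeds forward).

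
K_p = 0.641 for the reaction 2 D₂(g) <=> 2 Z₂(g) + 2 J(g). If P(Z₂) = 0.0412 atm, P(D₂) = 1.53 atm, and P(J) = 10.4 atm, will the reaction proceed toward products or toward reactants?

Q_p = P(Z₂)²·P(J)² / P(D₂)² = (0.0412)²·(10.4)² / (1.53)² = 0.0784
Q_p = 0.0784 < K_p = 0.641, so the forward reaction proceeds.

in the forward direction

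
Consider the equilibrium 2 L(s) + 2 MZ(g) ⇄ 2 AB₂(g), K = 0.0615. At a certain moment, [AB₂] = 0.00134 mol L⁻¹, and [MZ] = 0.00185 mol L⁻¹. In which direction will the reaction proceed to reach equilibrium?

(L is a pure solid — omitted from Q.)
Q = [AB₂]² / [MZ]² = (0.00134)² / (0.00185)² = 0.525
Q = 0.525 > K = 0.0615, so the reverse reaction proceeds.

in the reverse direction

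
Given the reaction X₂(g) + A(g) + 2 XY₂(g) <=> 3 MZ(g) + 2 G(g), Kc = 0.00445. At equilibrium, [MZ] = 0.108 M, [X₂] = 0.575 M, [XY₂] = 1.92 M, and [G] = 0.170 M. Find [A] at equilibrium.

[A] = 0.00386 M

At equilibrium, Kc = [MZ]³·[G]² / ([X₂]·[A]·[XY₂]²) = 0.00445.
(0.108)³·(0.170)² / ((0.575)·([A])·(1.92)²) = 0.00445
[A] = 0.00386 M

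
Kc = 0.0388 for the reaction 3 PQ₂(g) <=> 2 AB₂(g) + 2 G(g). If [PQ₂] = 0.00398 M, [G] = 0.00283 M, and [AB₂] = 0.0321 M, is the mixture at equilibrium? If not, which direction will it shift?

no; Q > K, reaction proceeds in reverse

Qc = [AB₂]²·[G]² / [PQ₂]³ = (0.0321)²·(0.00283)² / (0.00398)³ = 0.131
Qc = 0.131 > Kc = 0.0388: net reverse reaction.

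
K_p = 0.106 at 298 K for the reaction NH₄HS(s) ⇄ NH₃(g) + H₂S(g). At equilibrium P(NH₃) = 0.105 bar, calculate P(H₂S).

P(H₂S) = 1.01 bar

(NH₄HS is a pure solid — omitted from K_p.)
At equilibrium, K_p = P(NH₃)·P(H₂S) = 0.106.
(0.105)·(P(H₂S)) = 0.106
P(H₂S) = 1.01 bar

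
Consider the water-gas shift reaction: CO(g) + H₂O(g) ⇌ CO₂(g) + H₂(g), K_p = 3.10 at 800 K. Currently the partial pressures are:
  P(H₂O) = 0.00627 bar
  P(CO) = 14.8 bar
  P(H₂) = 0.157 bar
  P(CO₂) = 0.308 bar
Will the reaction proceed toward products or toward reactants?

Q_p = P(CO₂)·P(H₂) / (P(CO)·P(H₂O)) = (0.308)·(0.157) / ((14.8)·(0.00627)) = 0.521
Q_p = 0.521 < K_p = 3.10, so the forward reaction proceeds.

forward (toward products)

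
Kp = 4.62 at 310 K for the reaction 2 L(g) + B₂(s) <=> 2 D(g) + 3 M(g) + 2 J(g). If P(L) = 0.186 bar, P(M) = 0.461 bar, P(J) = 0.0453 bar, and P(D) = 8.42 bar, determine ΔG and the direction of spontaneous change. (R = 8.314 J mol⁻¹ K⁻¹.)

ΔG = -6.23 kJ/mol; the forward reaction is spontaneous

(B₂ is a pure solid — omitted from Qp.)
Qp = P(D)²·P(M)³·P(J)² / P(L)² = (8.42)²·(0.461)³·(0.0453)² / (0.186)² = 0.412
ΔG = RT ln(Qp/Kp) = (8.314 J mol⁻¹ K⁻¹)(310 K) × ln(0.412/4.62)
   = (2.577 kJ/mol)(-2.417) = -6.23 kJ/mol
ΔG < 0, so the forward reaction is spontaneous (proceeds forward).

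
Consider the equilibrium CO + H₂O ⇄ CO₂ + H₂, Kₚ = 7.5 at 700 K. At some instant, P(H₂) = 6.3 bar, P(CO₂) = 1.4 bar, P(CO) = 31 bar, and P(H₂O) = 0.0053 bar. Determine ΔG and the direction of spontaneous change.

Qₚ = P(CO₂)·P(H₂) / (P(CO)·P(H₂O)) = (1.4)·(6.3) / ((31)·(0.0053)) = 53.7
ΔG = RT ln(Qₚ/Kₚ) = (8.314 J mol⁻¹ K⁻¹)(700 K) × ln(53.7/7.5)
   = (5.820 kJ/mol)(1.969) = 11.5 kJ/mol
ΔG > 0, so the forward reaction is non-spontaneous (proceeds in reverse).

ΔG = 11.5 kJ/mol; the forward reaction is non-spontaneous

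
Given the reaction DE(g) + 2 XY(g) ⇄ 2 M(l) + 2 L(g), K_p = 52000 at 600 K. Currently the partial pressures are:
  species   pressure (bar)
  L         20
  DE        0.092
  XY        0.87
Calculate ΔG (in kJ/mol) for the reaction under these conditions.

ΔG = -11.0 kJ/mol

(M is a pure liquid — omitted from Q_p.)
Q_p = P(L)² / (P(DE)·P(XY)²) = (20)² / ((0.092)·(0.87)²) = 5740
ΔG = RT ln(Q_p/K_p) = (8.314 J mol⁻¹ K⁻¹)(600 K) × ln(5740/52000)
   = (4.988 kJ/mol)(-2.204) = -11.0 kJ/mol
ΔG < 0, so the forward reaction is spontaneous (proceeds forward).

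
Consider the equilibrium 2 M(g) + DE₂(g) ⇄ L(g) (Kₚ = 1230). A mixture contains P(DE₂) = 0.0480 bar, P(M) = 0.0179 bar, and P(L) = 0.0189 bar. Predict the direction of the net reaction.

Qₚ = P(L) / (P(M)²·P(DE₂)) = (0.0189) / ((0.0179)²·(0.0480)) = 1230
Qₚ = 1230 = Kₚ, so the system is already at equilibrium.

no net change (already at equilibrium)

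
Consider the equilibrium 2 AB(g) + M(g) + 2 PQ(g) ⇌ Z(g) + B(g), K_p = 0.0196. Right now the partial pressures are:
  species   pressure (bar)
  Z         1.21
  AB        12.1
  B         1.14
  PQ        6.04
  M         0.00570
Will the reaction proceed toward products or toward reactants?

Q_p = P(Z)·P(B) / (P(AB)²·P(M)·P(PQ)²) = (1.21)·(1.14) / ((12.1)²·(0.00570)·(6.04)²) = 0.0453
Q_p = 0.0453 > K_p = 0.0196, so the reverse reaction proceeds.

to the left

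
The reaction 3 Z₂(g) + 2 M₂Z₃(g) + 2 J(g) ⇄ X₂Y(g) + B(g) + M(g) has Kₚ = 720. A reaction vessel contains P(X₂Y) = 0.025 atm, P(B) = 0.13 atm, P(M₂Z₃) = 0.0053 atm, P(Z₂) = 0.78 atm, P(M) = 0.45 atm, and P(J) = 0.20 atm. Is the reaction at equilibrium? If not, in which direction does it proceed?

reverse (toward reactants)

Qₚ = P(X₂Y)·P(B)·P(M) / (P(Z₂)³·P(M₂Z₃)²·P(J)²) = (0.025)·(0.13)·(0.45) / ((0.78)³·(0.0053)²·(0.20)²) = 2700
Qₚ = 2700 > Kₚ = 720, so the reverse reaction proceeds.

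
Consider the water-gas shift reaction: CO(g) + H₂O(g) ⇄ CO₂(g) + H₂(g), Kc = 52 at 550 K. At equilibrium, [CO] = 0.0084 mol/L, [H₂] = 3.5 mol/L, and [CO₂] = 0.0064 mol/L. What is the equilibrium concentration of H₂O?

[H₂O] = 0.051 mol/L

At equilibrium, Kc = [CO₂]·[H₂] / ([CO]·[H₂O]) = 52.
(0.0064)·(3.5) / ((0.0084)·([H₂O])) = 52
[H₂O] = 0.0513 = 0.051 mol/L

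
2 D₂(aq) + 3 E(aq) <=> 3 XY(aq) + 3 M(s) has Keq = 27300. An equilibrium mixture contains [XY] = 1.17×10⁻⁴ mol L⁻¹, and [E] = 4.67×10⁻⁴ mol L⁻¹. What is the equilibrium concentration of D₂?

(M is a pure solid — omitted from Keq.)
At equilibrium, Keq = [XY]³ / ([D₂]²·[E]³) = 27300.
(1.17×10⁻⁴)³ / (([D₂])²·(4.67×10⁻⁴)³) = 27300
[D₂]² = 5.76×10⁻⁷ ⇒ [D₂] = 7.59×10⁻⁴ mol L⁻¹

[D₂] = 7.59×10⁻⁴ mol L⁻¹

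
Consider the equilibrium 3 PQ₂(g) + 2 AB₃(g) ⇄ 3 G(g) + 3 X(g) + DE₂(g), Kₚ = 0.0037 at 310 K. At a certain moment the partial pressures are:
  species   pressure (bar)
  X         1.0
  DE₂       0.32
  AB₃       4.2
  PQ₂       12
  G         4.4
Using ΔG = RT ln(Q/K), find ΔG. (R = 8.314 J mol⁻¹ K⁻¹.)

Qₚ = P(G)³·P(X)³·P(DE₂) / (P(PQ₂)³·P(AB₃)²) = (4.4)³·(1.0)³·(0.32) / ((12)³·(4.2)²) = 8.94×10⁻⁴
ΔG = RT ln(Qₚ/Kₚ) = (8.314 J mol⁻¹ K⁻¹)(310 K) × ln(8.94×10⁻⁴/0.0037)
   = (2.577 kJ/mol)(-1.420) = -3.66 kJ/mol
ΔG < 0, so the forward reaction is spontaneous (proceeds forward).

ΔG = -3.66 kJ/mol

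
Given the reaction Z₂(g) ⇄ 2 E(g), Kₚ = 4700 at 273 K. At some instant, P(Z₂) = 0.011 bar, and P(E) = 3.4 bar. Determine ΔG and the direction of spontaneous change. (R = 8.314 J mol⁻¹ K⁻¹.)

ΔG = -3.40 kJ/mol; the forward reaction is spontaneous

Qₚ = P(E)² / P(Z₂) = (3.4)² / (0.011) = 1050
ΔG = RT ln(Qₚ/Kₚ) = (8.314 J mol⁻¹ K⁻¹)(273 K) × ln(1050/4700)
   = (2.270 kJ/mol)(-1.499) = -3.40 kJ/mol
ΔG < 0, so the forward reaction is spontaneous (proceeds forward).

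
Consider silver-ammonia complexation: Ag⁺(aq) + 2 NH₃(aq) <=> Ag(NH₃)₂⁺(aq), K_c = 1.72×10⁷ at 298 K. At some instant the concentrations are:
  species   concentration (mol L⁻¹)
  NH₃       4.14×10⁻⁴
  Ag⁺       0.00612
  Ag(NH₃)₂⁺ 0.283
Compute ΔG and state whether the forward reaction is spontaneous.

ΔG = 6.82 kJ/mol; the forward reaction is non-spontaneous

Q_c = [Ag(NH₃)₂⁺] / ([Ag⁺]·[NH₃]²) = (0.283) / ((0.00612)·(4.14×10⁻⁴)²) = 2.70×10⁸
ΔG = RT ln(Q_c/K_c) = (8.314 J mol⁻¹ K⁻¹)(298 K) × ln(2.70×10⁸/1.72×10⁷)
   = (2.478 kJ/mol)(2.754) = 6.82 kJ/mol
ΔG > 0, so the forward reaction is non-spontaneous (proceeds in reverse).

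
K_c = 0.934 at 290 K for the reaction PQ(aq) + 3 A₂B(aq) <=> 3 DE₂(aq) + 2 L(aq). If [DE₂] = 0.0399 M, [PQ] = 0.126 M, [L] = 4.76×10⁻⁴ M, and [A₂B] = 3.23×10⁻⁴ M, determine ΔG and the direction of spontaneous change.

Q_c = [DE₂]³·[L]² / ([PQ]·[A₂B]³) = (0.0399)³·(4.76×10⁻⁴)² / ((0.126)·(3.23×10⁻⁴)³) = 3.39
ΔG = RT ln(Q_c/K_c) = (8.314 J mol⁻¹ K⁻¹)(290 K) × ln(3.39/0.934)
   = (2.411 kJ/mol)(1.289) = 3.11 kJ/mol
ΔG > 0, so the forward reaction is non-spontaneous (proceeds in reverse).

ΔG = 3.11 kJ/mol; the forward reaction is non-spontaneous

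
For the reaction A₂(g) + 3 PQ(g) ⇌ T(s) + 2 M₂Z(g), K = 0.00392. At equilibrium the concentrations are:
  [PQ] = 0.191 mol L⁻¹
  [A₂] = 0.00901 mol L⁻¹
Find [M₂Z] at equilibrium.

[M₂Z] = 4.96×10⁻⁴ mol L⁻¹

(T is a pure solid — omitted from K.)
At equilibrium, K = [M₂Z]² / ([A₂]·[PQ]³) = 0.00392.
([M₂Z])² / ((0.00901)·(0.191)³) = 0.00392
[M₂Z]² = 2.46×10⁻⁷ ⇒ [M₂Z] = 4.96×10⁻⁴ mol L⁻¹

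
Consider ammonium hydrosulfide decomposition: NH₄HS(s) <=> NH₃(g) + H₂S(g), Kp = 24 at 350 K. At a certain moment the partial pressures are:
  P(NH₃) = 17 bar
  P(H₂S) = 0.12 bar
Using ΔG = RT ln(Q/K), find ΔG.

ΔG = -7.17 kJ/mol

(NH₄HS is a pure solid — omitted from Qp.)
Qp = P(NH₃)·P(H₂S) = (17)·(0.12) = 2.04
ΔG = RT ln(Qp/Kp) = (8.314 J mol⁻¹ K⁻¹)(350 K) × ln(2.04/24)
   = (2.910 kJ/mol)(-2.465) = -7.17 kJ/mol
ΔG < 0, so the forward reaction is spontaneous (proceeds forward).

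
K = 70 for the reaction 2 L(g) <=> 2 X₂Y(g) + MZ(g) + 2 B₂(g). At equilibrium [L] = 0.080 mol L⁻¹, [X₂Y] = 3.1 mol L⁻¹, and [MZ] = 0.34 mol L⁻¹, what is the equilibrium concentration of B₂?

[B₂] = 0.37 mol L⁻¹

At equilibrium, K = [X₂Y]²·[MZ]·[B₂]² / [L]² = 70.
(3.1)²·(0.34)·([B₂])² / (0.080)² = 70
[B₂]² = 0.137 ⇒ [B₂] = 0.37 mol L⁻¹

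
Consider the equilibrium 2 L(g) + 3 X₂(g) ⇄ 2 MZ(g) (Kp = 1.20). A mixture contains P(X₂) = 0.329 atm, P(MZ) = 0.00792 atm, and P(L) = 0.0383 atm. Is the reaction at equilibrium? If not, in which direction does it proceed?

no net change (already at equilibrium)

Qp = P(MZ)² / (P(L)²·P(X₂)³) = (0.00792)² / ((0.0383)²·(0.329)³) = 1.20
Qp = 1.20 = Kp, so the system is already at equilibrium.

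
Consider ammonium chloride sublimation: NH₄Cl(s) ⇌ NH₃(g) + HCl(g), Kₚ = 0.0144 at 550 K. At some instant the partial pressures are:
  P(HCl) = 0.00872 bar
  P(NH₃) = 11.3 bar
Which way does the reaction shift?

(NH₄Cl is a pure solid — omitted from Qₚ.)
Qₚ = P(NH₃)·P(HCl) = (11.3)·(0.00872) = 0.0985
Qₚ = 0.0985 > Kₚ = 0.0144, so the reverse reaction proceeds.

toward reactants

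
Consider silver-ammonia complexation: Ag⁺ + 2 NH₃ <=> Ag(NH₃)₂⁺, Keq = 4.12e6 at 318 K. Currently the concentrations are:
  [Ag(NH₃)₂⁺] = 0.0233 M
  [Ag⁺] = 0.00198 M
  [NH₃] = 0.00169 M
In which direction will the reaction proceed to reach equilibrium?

Q = [Ag(NH₃)₂⁺] / ([Ag⁺]·[NH₃]²) = (0.0233) / ((0.00198)·(0.00169)²) = 4.12e6
Q = 4.12e6 = Keq, so the system is already at equilibrium.

neither direction; the system is at equilibrium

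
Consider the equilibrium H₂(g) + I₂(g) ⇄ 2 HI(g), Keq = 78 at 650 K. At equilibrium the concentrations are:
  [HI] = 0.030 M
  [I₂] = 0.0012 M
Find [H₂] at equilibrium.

At equilibrium, Keq = [HI]² / ([H₂]·[I₂]) = 78.
(0.030)² / (([H₂])·(0.0012)) = 78
[H₂] = 0.00962 = 0.0096 M

[H₂] = 0.0096 M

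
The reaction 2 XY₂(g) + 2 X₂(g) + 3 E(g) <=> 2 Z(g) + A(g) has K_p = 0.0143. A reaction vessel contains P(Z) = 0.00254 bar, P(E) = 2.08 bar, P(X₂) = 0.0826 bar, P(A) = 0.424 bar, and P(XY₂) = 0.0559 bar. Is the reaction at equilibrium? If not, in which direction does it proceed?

Q_p = P(Z)²·P(A) / (P(XY₂)²·P(X₂)²·P(E)³) = (0.00254)²·(0.424) / ((0.0559)²·(0.0826)²·(2.08)³) = 0.0143
Q_p = 0.0143 = K_p, so the system is already at equilibrium.

no net change (already at equilibrium)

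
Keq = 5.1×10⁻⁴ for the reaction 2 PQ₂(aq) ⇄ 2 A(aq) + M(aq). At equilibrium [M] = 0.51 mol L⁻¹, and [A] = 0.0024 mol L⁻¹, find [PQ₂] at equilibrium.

At equilibrium, Keq = [A]²·[M] / [PQ₂]² = 5.1×10⁻⁴.
(0.0024)²·(0.51) / ([PQ₂])² = 5.1×10⁻⁴
[PQ₂]² = 0.00576 ⇒ [PQ₂] = 0.076 mol L⁻¹

[PQ₂] = 0.076 mol L⁻¹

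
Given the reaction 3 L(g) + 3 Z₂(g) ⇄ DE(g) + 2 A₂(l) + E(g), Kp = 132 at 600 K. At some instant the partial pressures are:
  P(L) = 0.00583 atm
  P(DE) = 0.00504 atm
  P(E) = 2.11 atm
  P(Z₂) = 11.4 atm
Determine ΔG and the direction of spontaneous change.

ΔG = -6.45 kJ/mol; the forward reaction is spontaneous

(A₂ is a pure liquid — omitted from Qp.)
Qp = P(DE)·P(E) / (P(L)³·P(Z₂)³) = (0.00504)·(2.11) / ((0.00583)³·(11.4)³) = 36.2
ΔG = RT ln(Qp/Kp) = (8.314 J mol⁻¹ K⁻¹)(600 K) × ln(36.2/132)
   = (4.988 kJ/mol)(-1.294) = -6.45 kJ/mol
ΔG < 0, so the forward reaction is spontaneous (proceeds forward).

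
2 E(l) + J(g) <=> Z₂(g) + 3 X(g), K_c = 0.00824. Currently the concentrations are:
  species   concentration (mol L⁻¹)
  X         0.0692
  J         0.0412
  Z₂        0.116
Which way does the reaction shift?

forward (toward products)

(E is a pure liquid — omitted from Q_c.)
Q_c = [Z₂]·[X]³ / [J] = (0.116)·(0.0692)³ / (0.0412) = 9.33×10⁻⁴
Q_c = 9.33×10⁻⁴ < K_c = 0.00824, so the forward reaction proceeds.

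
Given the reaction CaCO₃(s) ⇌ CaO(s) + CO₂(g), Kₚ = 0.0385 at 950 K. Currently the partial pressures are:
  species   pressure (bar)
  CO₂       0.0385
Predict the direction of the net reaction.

(CaCO₃, CaO are pure solids — omitted from Qₚ.)
Qₚ = P(CO₂) = 0.0385
Qₚ = 0.0385 = Kₚ, so the system is already at equilibrium.

at equilibrium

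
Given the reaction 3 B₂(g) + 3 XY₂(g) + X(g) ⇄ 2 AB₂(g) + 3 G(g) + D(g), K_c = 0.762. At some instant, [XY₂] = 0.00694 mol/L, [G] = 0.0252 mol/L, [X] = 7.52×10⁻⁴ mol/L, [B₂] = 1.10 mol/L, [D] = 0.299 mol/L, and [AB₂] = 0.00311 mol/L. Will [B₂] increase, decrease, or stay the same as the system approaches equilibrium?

decrease

Q_c = [AB₂]²·[G]³·[D] / ([B₂]³·[XY₂]³·[X]) = (0.00311)²·(0.0252)³·(0.299) / ((1.10)³·(0.00694)³·(7.52×10⁻⁴)) = 0.138
Q_c = 0.138 < K_c = 0.762: net forward reaction.
B₂ is a reactant, so it decreases.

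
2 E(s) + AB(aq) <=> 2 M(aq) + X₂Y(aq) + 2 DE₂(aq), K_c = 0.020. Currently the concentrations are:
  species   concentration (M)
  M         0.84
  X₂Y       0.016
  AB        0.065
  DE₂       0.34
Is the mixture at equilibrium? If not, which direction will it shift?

yes, at equilibrium

(E is a pure solid — omitted from Q_c.)
Q_c = [M]²·[X₂Y]·[DE₂]² / [AB] = (0.84)²·(0.016)·(0.34)² / (0.065) = 0.020
Q_c = 0.020 = K_c; the system is at equilibrium.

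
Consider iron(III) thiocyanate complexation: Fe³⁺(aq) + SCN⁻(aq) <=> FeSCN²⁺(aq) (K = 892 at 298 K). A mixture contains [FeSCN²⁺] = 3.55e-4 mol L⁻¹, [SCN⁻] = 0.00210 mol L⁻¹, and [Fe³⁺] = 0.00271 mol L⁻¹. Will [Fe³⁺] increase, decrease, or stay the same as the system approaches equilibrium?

decrease

Q = [FeSCN²⁺] / ([Fe³⁺]·[SCN⁻]) = (3.55e-4) / ((0.00271)·(0.00210)) = 62.4
Q = 62.4 < K = 892: net forward reaction.
Fe³⁺ is a reactant, so it decreases.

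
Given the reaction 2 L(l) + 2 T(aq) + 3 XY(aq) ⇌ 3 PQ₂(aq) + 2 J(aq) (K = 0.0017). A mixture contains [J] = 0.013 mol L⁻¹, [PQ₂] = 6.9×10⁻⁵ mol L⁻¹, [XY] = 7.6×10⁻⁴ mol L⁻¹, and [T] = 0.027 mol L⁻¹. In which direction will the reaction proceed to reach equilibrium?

toward products

(L is a pure liquid — omitted from Q.)
Q = [PQ₂]³·[J]² / ([T]²·[XY]³) = (6.9×10⁻⁵)³·(0.013)² / ((0.027)²·(7.6×10⁻⁴)³) = 1.7×10⁻⁴
Q = 1.7×10⁻⁴ < K = 0.0017, so the forward reaction proceeds.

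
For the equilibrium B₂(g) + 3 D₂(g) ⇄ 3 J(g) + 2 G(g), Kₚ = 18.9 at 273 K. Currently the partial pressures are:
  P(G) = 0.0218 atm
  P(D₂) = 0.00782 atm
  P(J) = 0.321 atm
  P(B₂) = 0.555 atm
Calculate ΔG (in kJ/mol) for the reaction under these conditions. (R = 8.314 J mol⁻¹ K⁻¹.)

Qₚ = P(J)³·P(G)² / (P(B₂)·P(D₂)³) = (0.321)³·(0.0218)² / ((0.555)·(0.00782)³) = 59.2
ΔG = RT ln(Qₚ/Kₚ) = (8.314 J mol⁻¹ K⁻¹)(273 K) × ln(59.2/18.9)
   = (2.270 kJ/mol)(1.142) = 2.59 kJ/mol
ΔG > 0, so the forward reaction is non-spontaneous (proceeds in reverse).

ΔG = 2.59 kJ/mol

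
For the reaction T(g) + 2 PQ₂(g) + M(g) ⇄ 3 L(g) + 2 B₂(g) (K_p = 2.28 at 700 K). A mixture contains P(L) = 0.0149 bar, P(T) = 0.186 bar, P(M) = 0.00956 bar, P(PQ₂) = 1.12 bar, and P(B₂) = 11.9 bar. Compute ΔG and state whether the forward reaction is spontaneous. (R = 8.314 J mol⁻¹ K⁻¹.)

ΔG = -13.9 kJ/mol; the forward reaction is spontaneous

Q_p = P(L)³·P(B₂)² / (P(T)·P(PQ₂)²·P(M)) = (0.0149)³·(11.9)² / ((0.186)·(1.12)²·(0.00956)) = 0.210
ΔG = RT ln(Q_p/K_p) = (8.314 J mol⁻¹ K⁻¹)(700 K) × ln(0.210/2.28)
   = (5.820 kJ/mol)(-2.385) = -13.9 kJ/mol
ΔG < 0, so the forward reaction is spontaneous (proceeds forward).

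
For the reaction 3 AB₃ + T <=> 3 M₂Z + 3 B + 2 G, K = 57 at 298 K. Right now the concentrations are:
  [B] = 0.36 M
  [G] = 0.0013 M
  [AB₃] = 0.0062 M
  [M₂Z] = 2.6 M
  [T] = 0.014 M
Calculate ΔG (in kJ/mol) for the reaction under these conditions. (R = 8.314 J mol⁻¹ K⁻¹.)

ΔG = 4.92 kJ/mol

Q = [M₂Z]³·[B]³·[G]² / ([AB₃]³·[T]) = (2.6)³·(0.36)³·(0.0013)² / ((0.0062)³·(0.014)) = 415
ΔG = RT ln(Q/K) = (8.314 J mol⁻¹ K⁻¹)(298 K) × ln(415/57)
   = (2.478 kJ/mol)(1.985) = 4.92 kJ/mol
ΔG > 0, so the forward reaction is non-spontaneous (proceeds in reverse).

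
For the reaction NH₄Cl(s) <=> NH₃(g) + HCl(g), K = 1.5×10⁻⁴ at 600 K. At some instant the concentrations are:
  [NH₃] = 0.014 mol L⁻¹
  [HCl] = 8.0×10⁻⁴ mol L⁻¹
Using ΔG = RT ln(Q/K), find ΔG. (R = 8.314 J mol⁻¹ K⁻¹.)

ΔG = -12.9 kJ/mol

(NH₄Cl is a pure solid — omitted from Q.)
Q = [NH₃]·[HCl] = (0.014)·(8.0×10⁻⁴) = 1.12×10⁻⁵
ΔG = RT ln(Q/K) = (8.314 J mol⁻¹ K⁻¹)(600 K) × ln(1.12×10⁻⁵/1.5×10⁻⁴)
   = (4.988 kJ/mol)(-2.595) = -12.9 kJ/mol
ΔG < 0, so the forward reaction is spontaneous (proceeds forward).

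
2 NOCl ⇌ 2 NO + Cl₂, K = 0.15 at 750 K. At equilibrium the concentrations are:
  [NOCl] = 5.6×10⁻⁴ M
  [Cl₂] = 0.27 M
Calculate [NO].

[NO] = 4.2×10⁻⁴ M

At equilibrium, K = [NO]²·[Cl₂] / [NOCl]² = 0.15.
([NO])²·(0.27) / (5.6×10⁻⁴)² = 0.15
[NO]² = 1.74×10⁻⁷ ⇒ [NO] = 4.2×10⁻⁴ M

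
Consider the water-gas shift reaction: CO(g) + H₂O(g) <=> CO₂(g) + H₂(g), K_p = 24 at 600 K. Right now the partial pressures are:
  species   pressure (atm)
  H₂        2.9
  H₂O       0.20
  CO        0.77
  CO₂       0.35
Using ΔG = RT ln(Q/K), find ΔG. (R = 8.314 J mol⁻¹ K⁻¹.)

ΔG = -6.45 kJ/mol

Q_p = P(CO₂)·P(H₂) / (P(CO)·P(H₂O)) = (0.35)·(2.9) / ((0.77)·(0.20)) = 6.59
ΔG = RT ln(Q_p/K_p) = (8.314 J mol⁻¹ K⁻¹)(600 K) × ln(6.59/24)
   = (4.988 kJ/mol)(-1.293) = -6.45 kJ/mol
ΔG < 0, so the forward reaction is spontaneous (proceeds forward).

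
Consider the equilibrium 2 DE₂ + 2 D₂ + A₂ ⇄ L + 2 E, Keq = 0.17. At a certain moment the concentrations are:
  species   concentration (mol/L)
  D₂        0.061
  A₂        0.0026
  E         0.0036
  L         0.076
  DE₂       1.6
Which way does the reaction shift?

to the right

Q = [L]·[E]² / ([DE₂]²·[D₂]²·[A₂]) = (0.076)·(0.0036)² / ((1.6)²·(0.061)²·(0.0026)) = 0.040
Q = 0.040 < Keq = 0.17, so the forward reaction proceeds.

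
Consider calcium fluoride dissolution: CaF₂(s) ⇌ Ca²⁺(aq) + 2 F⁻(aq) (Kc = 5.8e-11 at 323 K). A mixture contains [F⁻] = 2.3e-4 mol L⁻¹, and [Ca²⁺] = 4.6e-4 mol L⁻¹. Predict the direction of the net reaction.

toward products

(CaF₂ is a pure solid — omitted from Qc.)
Qc = [Ca²⁺]·[F⁻]² = (4.6e-4)·(2.3e-4)² = 2.4e-11
Qc = 2.4e-11 < Kc = 5.8e-11, so the forward reaction proceeds.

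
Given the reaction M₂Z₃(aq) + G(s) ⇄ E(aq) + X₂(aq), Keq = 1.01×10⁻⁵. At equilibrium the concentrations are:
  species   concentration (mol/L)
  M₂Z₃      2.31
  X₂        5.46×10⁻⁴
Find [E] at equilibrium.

(G is a pure solid — omitted from Keq.)
At equilibrium, Keq = [E]·[X₂] / [M₂Z₃] = 1.01×10⁻⁵.
([E])·(5.46×10⁻⁴) / (2.31) = 1.01×10⁻⁵
[E] = 0.0427 mol/L

[E] = 0.0427 mol/L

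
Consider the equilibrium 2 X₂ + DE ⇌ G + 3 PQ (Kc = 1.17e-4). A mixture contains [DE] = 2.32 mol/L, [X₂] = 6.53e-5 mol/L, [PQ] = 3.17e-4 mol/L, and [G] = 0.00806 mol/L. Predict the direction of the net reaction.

Qc = [G]·[PQ]³ / ([X₂]²·[DE]) = (0.00806)·(3.17e-4)³ / ((6.53e-5)²·(2.32)) = 2.60e-5
Qc = 2.60e-5 < Kc = 1.17e-4, so the forward reaction proceeds.

forward (toward products)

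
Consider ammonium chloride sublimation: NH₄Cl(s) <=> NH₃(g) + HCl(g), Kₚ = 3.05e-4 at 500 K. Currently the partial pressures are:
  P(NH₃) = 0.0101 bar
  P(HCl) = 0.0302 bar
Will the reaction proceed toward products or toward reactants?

(NH₄Cl is a pure solid — omitted from Qₚ.)
Qₚ = P(NH₃)·P(HCl) = (0.0101)·(0.0302) = 3.05e-4
Qₚ = 3.05e-4 = Kₚ, so the system is already at equilibrium.

at equilibrium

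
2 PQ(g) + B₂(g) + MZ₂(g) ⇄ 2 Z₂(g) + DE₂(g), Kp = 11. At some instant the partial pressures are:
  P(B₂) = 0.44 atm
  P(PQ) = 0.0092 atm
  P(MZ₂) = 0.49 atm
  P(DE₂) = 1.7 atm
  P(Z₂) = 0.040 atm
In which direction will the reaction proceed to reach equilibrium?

Qp = P(Z₂)²·P(DE₂) / (P(PQ)²·P(B₂)·P(MZ₂)) = (0.040)²·(1.7) / ((0.0092)²·(0.44)·(0.49)) = 150
Qp = 150 > Kp = 11, so the reverse reaction proceeds.

in the reverse direction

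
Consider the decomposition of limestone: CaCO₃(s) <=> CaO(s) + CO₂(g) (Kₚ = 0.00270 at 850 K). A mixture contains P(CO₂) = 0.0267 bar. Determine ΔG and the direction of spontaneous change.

ΔG = 16.2 kJ/mol; the forward reaction is non-spontaneous

(CaCO₃, CaO are pure solids — omitted from Qₚ.)
Qₚ = P(CO₂) = 0.0267
ΔG = RT ln(Qₚ/Kₚ) = (8.314 J mol⁻¹ K⁻¹)(850 K) × ln(0.0267/0.00270)
   = (7.067 kJ/mol)(2.291) = 16.2 kJ/mol
ΔG > 0, so the forward reaction is non-spontaneous (proceeds in reverse).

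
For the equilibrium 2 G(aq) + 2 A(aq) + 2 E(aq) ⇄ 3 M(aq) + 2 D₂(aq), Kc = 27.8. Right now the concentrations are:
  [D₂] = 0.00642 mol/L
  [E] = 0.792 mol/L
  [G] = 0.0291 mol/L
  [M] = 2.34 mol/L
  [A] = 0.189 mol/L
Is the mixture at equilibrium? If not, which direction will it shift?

Qc = [M]³·[D₂]² / ([G]²·[A]²·[E]²) = (2.34)³·(0.00642)² / ((0.0291)²·(0.189)²·(0.792)²) = 27.8
Qc = 27.8 = Kc; the system is at equilibrium.

yes, at equilibrium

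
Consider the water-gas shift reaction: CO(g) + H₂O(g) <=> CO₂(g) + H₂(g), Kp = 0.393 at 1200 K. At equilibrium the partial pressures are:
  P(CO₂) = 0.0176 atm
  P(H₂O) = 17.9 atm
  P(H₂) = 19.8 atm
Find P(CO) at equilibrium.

P(CO) = 0.0495 atm

At equilibrium, Kp = P(CO₂)·P(H₂) / (P(CO)·P(H₂O)) = 0.393.
(0.0176)·(19.8) / ((P(CO))·(17.9)) = 0.393
P(CO) = 0.0495 atm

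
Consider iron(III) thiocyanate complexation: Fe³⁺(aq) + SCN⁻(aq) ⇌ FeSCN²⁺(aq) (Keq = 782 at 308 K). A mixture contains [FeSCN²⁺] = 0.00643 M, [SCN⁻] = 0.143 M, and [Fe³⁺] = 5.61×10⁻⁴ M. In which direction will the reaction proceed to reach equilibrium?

to the right

Q = [FeSCN²⁺] / ([Fe³⁺]·[SCN⁻]) = (0.00643) / ((5.61×10⁻⁴)·(0.143)) = 80.2
Q = 80.2 < Keq = 782, so the forward reaction proceeds.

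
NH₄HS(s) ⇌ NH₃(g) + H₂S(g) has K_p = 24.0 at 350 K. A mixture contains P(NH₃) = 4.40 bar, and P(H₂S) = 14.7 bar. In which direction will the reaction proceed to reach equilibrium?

(NH₄HS is a pure solid — omitted from Q_p.)
Q_p = P(NH₃)·P(H₂S) = (4.40)·(14.7) = 64.7
Q_p = 64.7 > K_p = 24.0, so the reverse reaction proceeds.

toward reactants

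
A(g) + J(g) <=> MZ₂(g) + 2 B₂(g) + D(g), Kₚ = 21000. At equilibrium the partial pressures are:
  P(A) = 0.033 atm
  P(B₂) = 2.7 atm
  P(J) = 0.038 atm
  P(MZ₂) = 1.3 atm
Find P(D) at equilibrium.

P(D) = 2.8 atm

At equilibrium, Kₚ = P(MZ₂)·P(B₂)²·P(D) / (P(A)·P(J)) = 21000.
(1.3)·(2.7)²·(P(D)) / ((0.033)·(0.038)) = 21000
P(D) = 2.78 = 2.8 atm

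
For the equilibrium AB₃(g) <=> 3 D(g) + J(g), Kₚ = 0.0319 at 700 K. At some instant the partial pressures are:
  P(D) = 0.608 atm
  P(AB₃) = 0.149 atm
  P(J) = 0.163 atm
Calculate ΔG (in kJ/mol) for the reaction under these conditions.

Qₚ = P(D)³·P(J) / P(AB₃) = (0.608)³·(0.163) / (0.149) = 0.246
ΔG = RT ln(Qₚ/Kₚ) = (8.314 J mol⁻¹ K⁻¹)(700 K) × ln(0.246/0.0319)
   = (5.820 kJ/mol)(2.043) = 11.9 kJ/mol
ΔG > 0, so the forward reaction is non-spontaneous (proceeds in reverse).

ΔG = 11.9 kJ/mol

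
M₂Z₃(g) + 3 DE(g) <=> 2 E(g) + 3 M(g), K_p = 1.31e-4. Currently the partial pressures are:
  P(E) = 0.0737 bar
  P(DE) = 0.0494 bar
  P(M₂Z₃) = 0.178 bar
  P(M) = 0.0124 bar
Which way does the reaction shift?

toward reactants

Q_p = P(E)²·P(M)³ / (P(M₂Z₃)·P(DE)³) = (0.0737)²·(0.0124)³ / ((0.178)·(0.0494)³) = 4.83e-4
Q_p = 4.83e-4 > K_p = 1.31e-4, so the reverse reaction proceeds.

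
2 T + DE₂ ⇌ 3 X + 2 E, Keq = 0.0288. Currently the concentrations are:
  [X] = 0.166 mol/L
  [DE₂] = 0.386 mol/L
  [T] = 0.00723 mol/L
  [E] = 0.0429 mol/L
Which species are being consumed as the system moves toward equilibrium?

X, E (products)

Q = [X]³·[E]² / ([T]²·[DE₂]) = (0.166)³·(0.0429)² / ((0.00723)²·(0.386)) = 0.417
Q = 0.417 > Keq = 0.0288: net reverse reaction.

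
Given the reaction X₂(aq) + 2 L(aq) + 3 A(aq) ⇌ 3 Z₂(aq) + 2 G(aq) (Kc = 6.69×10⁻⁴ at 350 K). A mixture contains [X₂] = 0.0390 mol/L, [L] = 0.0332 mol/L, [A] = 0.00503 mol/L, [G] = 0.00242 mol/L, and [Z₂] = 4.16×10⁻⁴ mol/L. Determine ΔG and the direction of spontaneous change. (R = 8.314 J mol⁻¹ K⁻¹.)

Qc = [Z₂]³·[G]² / ([X₂]·[L]²·[A]³) = (4.16×10⁻⁴)³·(0.00242)² / ((0.0390)·(0.0332)²·(0.00503)³) = 7.71×10⁻⁵
ΔG = RT ln(Qc/Kc) = (8.314 J mol⁻¹ K⁻¹)(350 K) × ln(7.71×10⁻⁵/6.69×10⁻⁴)
   = (2.910 kJ/mol)(-2.161) = -6.29 kJ/mol
ΔG < 0, so the forward reaction is spontaneous (proceeds forward).

ΔG = -6.29 kJ/mol; the forward reaction is spontaneous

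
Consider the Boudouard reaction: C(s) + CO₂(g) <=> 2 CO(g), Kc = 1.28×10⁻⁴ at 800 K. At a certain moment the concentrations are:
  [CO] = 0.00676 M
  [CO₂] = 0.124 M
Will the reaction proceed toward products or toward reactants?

(C is a pure solid — omitted from Qc.)
Qc = [CO]² / [CO₂] = (0.00676)² / (0.124) = 3.69×10⁻⁴
Qc = 3.69×10⁻⁴ > Kc = 1.28×10⁻⁴, so the reverse reaction proceeds.

toward reactants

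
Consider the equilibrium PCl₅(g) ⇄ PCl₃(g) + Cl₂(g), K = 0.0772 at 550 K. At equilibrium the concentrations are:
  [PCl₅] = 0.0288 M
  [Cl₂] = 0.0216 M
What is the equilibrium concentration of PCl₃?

[PCl₃] = 0.103 M

At equilibrium, K = [PCl₃]·[Cl₂] / [PCl₅] = 0.0772.
([PCl₃])·(0.0216) / (0.0288) = 0.0772
[PCl₃] = 0.103 M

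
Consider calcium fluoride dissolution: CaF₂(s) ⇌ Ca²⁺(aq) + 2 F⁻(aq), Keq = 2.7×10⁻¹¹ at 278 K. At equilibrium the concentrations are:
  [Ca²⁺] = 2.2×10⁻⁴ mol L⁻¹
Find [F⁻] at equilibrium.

[F⁻] = 3.5×10⁻⁴ mol L⁻¹

(CaF₂ is a pure solid — omitted from Keq.)
At equilibrium, Keq = [Ca²⁺]·[F⁻]² = 2.7×10⁻¹¹.
(2.2×10⁻⁴)·([F⁻])² = 2.7×10⁻¹¹
[F⁻]² = 1.23×10⁻⁷ ⇒ [F⁻] = 3.5×10⁻⁴ mol L⁻¹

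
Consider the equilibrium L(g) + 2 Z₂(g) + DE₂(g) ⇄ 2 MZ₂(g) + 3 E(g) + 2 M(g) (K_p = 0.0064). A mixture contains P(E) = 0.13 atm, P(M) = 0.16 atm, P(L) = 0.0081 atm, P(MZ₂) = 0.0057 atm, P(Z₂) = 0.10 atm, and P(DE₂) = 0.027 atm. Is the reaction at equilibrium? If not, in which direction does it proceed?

Q_p = P(MZ₂)²·P(E)³·P(M)² / (P(L)·P(Z₂)²·P(DE₂)) = (0.0057)²·(0.13)³·(0.16)² / ((0.0081)·(0.10)²·(0.027)) = 8.4×10⁻⁴
Q_p = 8.4×10⁻⁴ < K_p = 0.0064, so the forward reaction proceeds.

toward products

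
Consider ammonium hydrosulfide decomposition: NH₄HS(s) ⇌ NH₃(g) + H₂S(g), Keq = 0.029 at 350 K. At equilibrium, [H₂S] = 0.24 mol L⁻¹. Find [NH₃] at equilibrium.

[NH₃] = 0.12 mol L⁻¹

(NH₄HS is a pure solid — omitted from Keq.)
At equilibrium, Keq = [NH₃]·[H₂S] = 0.029.
([NH₃])·(0.24) = 0.029
[NH₃] = 0.121 = 0.12 mol L⁻¹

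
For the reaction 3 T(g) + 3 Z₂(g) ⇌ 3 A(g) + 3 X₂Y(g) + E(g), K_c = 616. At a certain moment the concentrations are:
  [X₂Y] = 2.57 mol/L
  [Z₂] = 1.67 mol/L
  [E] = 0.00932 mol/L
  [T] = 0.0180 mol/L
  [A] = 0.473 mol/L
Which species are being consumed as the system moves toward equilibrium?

Q_c = [A]³·[X₂Y]³·[E] / ([T]³·[Z₂]³) = (0.473)³·(2.57)³·(0.00932) / ((0.0180)³·(1.67)³) = 616
Q_c = 616 = K_c; the system is at equilibrium.

none (at equilibrium)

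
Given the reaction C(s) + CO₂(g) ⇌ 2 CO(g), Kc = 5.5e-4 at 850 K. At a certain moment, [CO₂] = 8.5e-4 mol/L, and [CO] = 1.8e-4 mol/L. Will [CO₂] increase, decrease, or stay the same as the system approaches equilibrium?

decrease

(C is a pure solid — omitted from Qc.)
Qc = [CO]² / [CO₂] = (1.8e-4)² / (8.5e-4) = 3.8e-5
Qc = 3.8e-5 < Kc = 5.5e-4: net forward reaction.
CO₂ is a reactant, so it decreases.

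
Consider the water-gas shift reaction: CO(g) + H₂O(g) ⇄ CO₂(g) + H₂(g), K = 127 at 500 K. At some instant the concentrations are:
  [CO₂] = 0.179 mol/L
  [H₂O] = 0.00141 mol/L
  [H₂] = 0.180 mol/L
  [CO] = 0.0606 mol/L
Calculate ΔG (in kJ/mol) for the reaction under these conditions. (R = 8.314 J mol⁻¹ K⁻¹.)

ΔG = 4.52 kJ/mol

Q = [CO₂]·[H₂] / ([CO]·[H₂O]) = (0.179)·(0.180) / ((0.0606)·(0.00141)) = 377
ΔG = RT ln(Q/K) = (8.314 J mol⁻¹ K⁻¹)(500 K) × ln(377/127)
   = (4.157 kJ/mol)(1.088) = 4.52 kJ/mol
ΔG > 0, so the forward reaction is non-spontaneous (proceeds in reverse).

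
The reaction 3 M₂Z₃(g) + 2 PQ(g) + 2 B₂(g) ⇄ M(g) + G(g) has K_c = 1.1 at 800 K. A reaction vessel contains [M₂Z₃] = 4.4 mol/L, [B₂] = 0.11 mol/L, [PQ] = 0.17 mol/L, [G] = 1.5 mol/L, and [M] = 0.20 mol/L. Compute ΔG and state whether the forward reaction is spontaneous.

Q_c = [M]·[G] / ([M₂Z₃]³·[PQ]²·[B₂]²) = (0.20)·(1.5) / ((4.4)³·(0.17)²·(0.11)²) = 10.1
ΔG = RT ln(Q_c/K_c) = (8.314 J mol⁻¹ K⁻¹)(800 K) × ln(10.1/1.1)
   = (6.651 kJ/mol)(2.217) = 14.7 kJ/mol
ΔG > 0, so the forward reaction is non-spontaneous (proceeds in reverse).

ΔG = 14.7 kJ/mol; the forward reaction is non-spontaneous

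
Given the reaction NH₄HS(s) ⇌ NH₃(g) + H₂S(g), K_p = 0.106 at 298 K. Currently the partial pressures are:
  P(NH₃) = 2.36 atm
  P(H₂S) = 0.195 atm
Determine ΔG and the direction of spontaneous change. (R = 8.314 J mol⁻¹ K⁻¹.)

(NH₄HS is a pure solid — omitted from Q_p.)
Q_p = P(NH₃)·P(H₂S) = (2.36)·(0.195) = 0.460
ΔG = RT ln(Q_p/K_p) = (8.314 J mol⁻¹ K⁻¹)(298 K) × ln(0.460/0.106)
   = (2.478 kJ/mol)(1.468) = 3.64 kJ/mol
ΔG > 0, so the forward reaction is non-spontaneous (proceeds in reverse).

ΔG = 3.64 kJ/mol; the forward reaction is non-spontaneous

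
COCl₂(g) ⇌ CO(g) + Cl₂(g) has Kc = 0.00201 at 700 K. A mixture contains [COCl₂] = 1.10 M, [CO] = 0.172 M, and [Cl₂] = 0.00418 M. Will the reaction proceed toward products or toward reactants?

Qc = [CO]·[Cl₂] / [COCl₂] = (0.172)·(0.00418) / (1.10) = 6.54e-4
Qc = 6.54e-4 < Kc = 0.00201, so the forward reaction proceeds.

toward products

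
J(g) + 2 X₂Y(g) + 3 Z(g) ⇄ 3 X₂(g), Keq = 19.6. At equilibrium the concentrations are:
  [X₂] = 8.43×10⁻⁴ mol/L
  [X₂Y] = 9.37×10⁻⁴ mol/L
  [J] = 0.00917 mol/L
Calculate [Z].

[Z] = 0.156 mol/L

At equilibrium, Keq = [X₂]³ / ([J]·[X₂Y]²·[Z]³) = 19.6.
(8.43×10⁻⁴)³ / ((0.00917)·(9.37×10⁻⁴)²·([Z])³) = 19.6
[Z]³ = 0.00380 ⇒ [Z] = 0.156 mol/L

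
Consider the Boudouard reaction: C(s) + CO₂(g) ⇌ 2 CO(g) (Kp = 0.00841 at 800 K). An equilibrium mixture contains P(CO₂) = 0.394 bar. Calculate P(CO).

(C is a pure solid — omitted from Kp.)
At equilibrium, Kp = P(CO)² / P(CO₂) = 0.00841.
(P(CO))² / (0.394) = 0.00841
P(CO)² = 0.00331 ⇒ P(CO) = 0.0576 bar

P(CO) = 0.0576 bar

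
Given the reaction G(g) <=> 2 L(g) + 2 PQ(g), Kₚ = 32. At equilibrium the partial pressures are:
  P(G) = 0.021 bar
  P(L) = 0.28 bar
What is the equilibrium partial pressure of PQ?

P(PQ) = 2.9 bar

At equilibrium, Kₚ = P(L)²·P(PQ)² / P(G) = 32.
(0.28)²·(P(PQ))² / (0.021) = 32
P(PQ)² = 8.57 ⇒ P(PQ) = 2.9 bar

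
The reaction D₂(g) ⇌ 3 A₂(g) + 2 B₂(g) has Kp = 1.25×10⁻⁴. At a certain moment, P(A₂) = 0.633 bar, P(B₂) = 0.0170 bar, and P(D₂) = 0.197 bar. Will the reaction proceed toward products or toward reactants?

Qp = P(A₂)³·P(B₂)² / P(D₂) = (0.633)³·(0.0170)² / (0.197) = 3.72×10⁻⁴
Qp = 3.72×10⁻⁴ > Kp = 1.25×10⁻⁴, so the reverse reaction proceeds.

toward reactants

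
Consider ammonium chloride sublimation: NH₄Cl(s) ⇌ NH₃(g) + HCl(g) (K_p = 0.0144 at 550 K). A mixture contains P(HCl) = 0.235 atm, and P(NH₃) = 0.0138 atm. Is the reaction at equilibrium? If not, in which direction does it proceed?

to the right

(NH₄Cl is a pure solid — omitted from Q_p.)
Q_p = P(NH₃)·P(HCl) = (0.0138)·(0.235) = 0.00324
Q_p = 0.00324 < K_p = 0.0144, so the forward reaction proceeds.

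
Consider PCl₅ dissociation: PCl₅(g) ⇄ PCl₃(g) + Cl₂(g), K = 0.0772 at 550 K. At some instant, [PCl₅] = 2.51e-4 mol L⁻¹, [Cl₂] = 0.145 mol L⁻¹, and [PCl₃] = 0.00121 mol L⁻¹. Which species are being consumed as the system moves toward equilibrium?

PCl₃, Cl₂ (products)

Q = [PCl₃]·[Cl₂] / [PCl₅] = (0.00121)·(0.145) / (2.51e-4) = 0.699
Q = 0.699 > K = 0.0772: net reverse reaction.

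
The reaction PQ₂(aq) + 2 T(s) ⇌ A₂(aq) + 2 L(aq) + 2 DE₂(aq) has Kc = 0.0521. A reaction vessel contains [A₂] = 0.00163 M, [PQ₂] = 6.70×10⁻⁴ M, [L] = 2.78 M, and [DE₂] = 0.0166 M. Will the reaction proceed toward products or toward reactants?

(T is a pure solid — omitted from Qc.)
Qc = [A₂]·[L]²·[DE₂]² / [PQ₂] = (0.00163)·(2.78)²·(0.0166)² / (6.70×10⁻⁴) = 0.00518
Qc = 0.00518 < Kc = 0.0521, so the forward reaction proceeds.

in the forward direction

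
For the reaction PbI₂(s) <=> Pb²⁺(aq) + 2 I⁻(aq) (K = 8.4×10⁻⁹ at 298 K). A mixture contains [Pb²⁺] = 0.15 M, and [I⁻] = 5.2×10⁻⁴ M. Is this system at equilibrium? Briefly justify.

no; Q > K, reaction proceeds in reverse

(PbI₂ is a pure solid — omitted from Q.)
Q = [Pb²⁺]·[I⁻]² = (0.15)·(5.2×10⁻⁴)² = 4.1×10⁻⁸
Q = 4.1×10⁻⁸ > K = 8.4×10⁻⁹: net reverse reaction.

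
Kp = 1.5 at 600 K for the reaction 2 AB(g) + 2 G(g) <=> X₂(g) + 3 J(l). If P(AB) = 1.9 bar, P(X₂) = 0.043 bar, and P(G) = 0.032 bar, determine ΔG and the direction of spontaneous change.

ΔG = 10.2 kJ/mol; the forward reaction is non-spontaneous

(J is a pure liquid — omitted from Qp.)
Qp = P(X₂) / (P(AB)²·P(G)²) = (0.043) / ((1.9)²·(0.032)²) = 11.6
ΔG = RT ln(Qp/Kp) = (8.314 J mol⁻¹ K⁻¹)(600 K) × ln(11.6/1.5)
   = (4.988 kJ/mol)(2.046) = 10.2 kJ/mol
ΔG > 0, so the forward reaction is non-spontaneous (proceeds in reverse).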